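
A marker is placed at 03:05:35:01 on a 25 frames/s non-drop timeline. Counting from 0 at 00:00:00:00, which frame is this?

Total seconds to the label: (3 × 3600 + 5 × 60 + 35) = 11135.
Frame index = 11135 × 25 + 1 = 278376.

278376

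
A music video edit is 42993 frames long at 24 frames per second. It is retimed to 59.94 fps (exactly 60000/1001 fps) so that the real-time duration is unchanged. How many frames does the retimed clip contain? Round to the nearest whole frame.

107375 frames

Frames at target rate = 42993 × (60000/1001) / (24) = 107482500/1001 ≈ 107375.125.
Nearest whole frame: 107375.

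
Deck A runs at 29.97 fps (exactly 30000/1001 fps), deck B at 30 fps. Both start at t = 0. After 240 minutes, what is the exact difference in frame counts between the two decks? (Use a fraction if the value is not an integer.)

432000/1001 frames

240 min = 14400 s.
A emits 30000/1001 × 14400 = 432000000/1001 frames; B emits 30 × 14400 = 432000.
Difference = 432000/1001 frames (≈ 431.5684); B is ahead of A.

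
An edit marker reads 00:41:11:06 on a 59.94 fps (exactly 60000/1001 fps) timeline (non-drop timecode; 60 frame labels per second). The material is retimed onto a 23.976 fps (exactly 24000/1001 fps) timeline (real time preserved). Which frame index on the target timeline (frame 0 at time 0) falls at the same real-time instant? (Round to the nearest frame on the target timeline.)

Source frame index: (0×3600 + 41×60 + 11) × 60 + 6 = 148266.
Real time: 148266 / (60000/1001) = 24735711/10000 s.
Target frame: (24735711/10000) × (24000/1001) = 296532/5 ≈ 59306.400 → 59306.

frame 59306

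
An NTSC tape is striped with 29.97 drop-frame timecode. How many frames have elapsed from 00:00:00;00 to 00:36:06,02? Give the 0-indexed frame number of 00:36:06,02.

As if non-drop at 30 labels/s: (0 × 3600 + 36 × 60 + 6) × 30 + 2 = 64982.
Minute boundaries passed: 36; those not divisible by 10: 36 − 3 = 33; dropped labels = 2 × 33 = 66.
Actual frame index = 64982 − 66 = 64916.

64916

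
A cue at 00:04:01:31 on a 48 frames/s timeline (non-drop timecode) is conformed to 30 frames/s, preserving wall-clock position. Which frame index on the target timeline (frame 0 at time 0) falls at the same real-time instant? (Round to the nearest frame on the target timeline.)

frame 7249

Source frame index: (0×3600 + 4×60 + 1) × 48 + 31 = 11599.
Real time: 11599 / (48) = 11599/48 s.
Target frame: (11599/48) × (30) = 57995/8 ≈ 7249.375 → 7249.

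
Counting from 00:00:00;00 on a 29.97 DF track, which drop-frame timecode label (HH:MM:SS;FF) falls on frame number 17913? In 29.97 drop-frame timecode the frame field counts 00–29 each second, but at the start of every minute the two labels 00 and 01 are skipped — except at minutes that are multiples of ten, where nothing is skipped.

00:09:57;21

Each 10-minute DF block holds 10 × 60 × 30 − 9 × 2 = 17982 frames. 17913 ÷ 17982 → 0 full blocks, remainder 17913.
Within the partial block the first minute is 1800 frames and each further minute 1798, so 9 further minute boundaries passed. Total skipped labels = 18 × 0 + 2 × 9 = 18.
Non-drop label index = 17913 + 18 = 17931; at 30 labels/s that is 00:09:57:21, i.e. DF 00:09:57;21.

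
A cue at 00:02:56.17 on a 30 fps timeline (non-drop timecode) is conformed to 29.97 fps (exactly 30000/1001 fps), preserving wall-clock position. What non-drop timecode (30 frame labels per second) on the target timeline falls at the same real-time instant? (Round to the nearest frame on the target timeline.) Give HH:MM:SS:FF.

Source frame index: (0×3600 + 2×60 + 56) × 30 + 17 = 5297.
Real time: 5297 / (30) = 5297/30 s.
Target frame: (5297/30) × (30000/1001) = 5297000/1001 ≈ 5291.708 → 5292.
At 30 labels/s: frame 5292 → 00:02:56:12.

00:02:56:12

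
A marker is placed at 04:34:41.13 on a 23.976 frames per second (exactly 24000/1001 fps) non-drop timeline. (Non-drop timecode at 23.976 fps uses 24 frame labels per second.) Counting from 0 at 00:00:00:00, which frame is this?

Total seconds to the label: (4 × 3600 + 34 × 60 + 41) = 16481.
Frame index = 16481 × 24 + 13 = 395557.

frame 395557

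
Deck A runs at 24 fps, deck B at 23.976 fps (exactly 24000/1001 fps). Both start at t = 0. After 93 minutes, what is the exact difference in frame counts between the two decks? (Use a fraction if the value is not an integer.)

93 min = 5580 s.
A emits 24 × 5580 = 133920 frames; B emits 24000/1001 × 5580 = 133920000/1001.
Difference = 133920/1001 frames (≈ 133.7862); B is behind A.

133920/1001 frames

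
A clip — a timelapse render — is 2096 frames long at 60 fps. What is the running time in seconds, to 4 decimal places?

Running time = 2096 × 1/60 = 524/15 s ≈ 34.9333 s.

34.9333 seconds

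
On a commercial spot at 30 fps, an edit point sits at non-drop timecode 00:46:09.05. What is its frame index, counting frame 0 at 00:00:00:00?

Total seconds to the label: (0 × 3600 + 46 × 60 + 9) = 2769.
Frame index = 2769 × 30 + 5 = 83075.

frame 83075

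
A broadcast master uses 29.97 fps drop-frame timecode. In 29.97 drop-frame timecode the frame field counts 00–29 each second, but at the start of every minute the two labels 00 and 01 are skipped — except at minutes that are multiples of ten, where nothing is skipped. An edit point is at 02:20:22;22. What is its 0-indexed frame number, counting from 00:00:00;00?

252430

Complete 10-minute blocks: 14, each 17982 frames → 251748.
Remaining 0 whole minutes in the current block: 0 frames.
Within the current minute: 22 × 30 + 22 = 682. Total = 251748 + 0 + 682 = 252430.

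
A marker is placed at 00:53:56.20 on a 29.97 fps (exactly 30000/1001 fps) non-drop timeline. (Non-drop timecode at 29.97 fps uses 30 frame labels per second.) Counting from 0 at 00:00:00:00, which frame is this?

frame 97100

Total seconds to the label: (0 × 3600 + 53 × 60 + 56) = 3236.
Frame index = 3236 × 30 + 20 = 97100.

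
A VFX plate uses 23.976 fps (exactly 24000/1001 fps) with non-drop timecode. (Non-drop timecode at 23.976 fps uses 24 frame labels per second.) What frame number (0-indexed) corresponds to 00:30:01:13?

43237

Total seconds to the label: (0 × 3600 + 30 × 60 + 1) = 1801.
Frame index = 1801 × 24 + 13 = 43237.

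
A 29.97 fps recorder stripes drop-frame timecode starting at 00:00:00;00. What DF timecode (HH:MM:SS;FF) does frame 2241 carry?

00:01:14;23

Ten DF minutes hold 17982 frames, so frame 2241 lies in block 0 (frames 0–17981) with 2241 frames into that block.
The block's first minute is 1800 frames and the rest 1798 each; 2241 frames reaches minute 1, so 0 × 18 + 1 × 2 = 2 labels have been skipped so far.
Adding those back, label number 2241 + 2 = 2243 at 30 labels/s is 74 s + 23 f = 0 h 1 min 14 s frame 23, i.e. 00:01:14;23.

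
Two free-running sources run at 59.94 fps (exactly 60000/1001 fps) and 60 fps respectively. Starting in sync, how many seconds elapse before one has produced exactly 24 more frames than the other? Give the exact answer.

400.4 seconds

The gap grows by |60 − 60000/1001| = 60/1001 frames per second.
Time for a 24-frame gap: 24 ÷ (60/1001) = 400.4 s.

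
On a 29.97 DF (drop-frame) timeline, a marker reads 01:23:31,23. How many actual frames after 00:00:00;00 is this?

150203

As if non-drop at 30 labels/s: (1 × 3600 + 23 × 60 + 31) × 30 + 23 = 150353.
Minute boundaries passed: 83; those not divisible by 10: 83 − 8 = 75; dropped labels = 2 × 75 = 150.
Actual frame index = 150353 − 150 = 150203.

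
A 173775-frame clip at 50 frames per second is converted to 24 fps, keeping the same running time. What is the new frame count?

83412 frames

Target frames = source frames × (target rate / source rate) = 173775 × (24)/(50) = 173775 × 12/25 = 83412.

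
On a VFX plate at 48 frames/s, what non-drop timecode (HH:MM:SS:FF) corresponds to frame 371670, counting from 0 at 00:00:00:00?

02:09:03:06

371670 ÷ 48 = 7743 full seconds, remainder 6 frames.
7743 s = 2 h 9 min 3 s.
Timecode: 02:09:03:06.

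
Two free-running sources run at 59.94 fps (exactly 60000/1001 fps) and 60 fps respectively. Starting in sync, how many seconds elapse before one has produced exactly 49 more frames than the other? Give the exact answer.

49049/60 seconds

The gap grows by |60 − 60000/1001| = 60/1001 frames per second.
Time for a 49-frame gap: 49 ÷ (60/1001) = 49049/60 s.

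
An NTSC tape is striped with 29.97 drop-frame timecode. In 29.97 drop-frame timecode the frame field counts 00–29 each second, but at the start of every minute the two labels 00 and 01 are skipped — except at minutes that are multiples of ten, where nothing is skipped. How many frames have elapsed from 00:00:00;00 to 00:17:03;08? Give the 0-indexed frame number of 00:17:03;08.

30666

Complete 10-minute blocks: 1, each 17982 frames → 17982.
Remaining 7 whole minutes in the current block: 1800 + 6 × 1798 = 12588 frames.
Within the current minute: 3 × 30 + 8 − 2 = 96 (labels ;00/;01 skipped at this minute). Total = 17982 + 12588 + 96 = 30666.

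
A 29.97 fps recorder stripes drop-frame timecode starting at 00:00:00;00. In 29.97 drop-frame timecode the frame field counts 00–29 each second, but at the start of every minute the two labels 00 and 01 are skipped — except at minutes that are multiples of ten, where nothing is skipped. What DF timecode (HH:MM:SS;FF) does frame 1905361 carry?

Each 10-minute DF block holds 10 × 60 × 30 − 9 × 2 = 17982 frames. 1905361 ÷ 17982 → 105 full blocks, remainder 17251.
Within the partial block the first minute is 1800 frames and each further minute 1798, so 9 further minute boundaries passed. Total skipped labels = 18 × 105 + 2 × 9 = 1908.
Non-drop label index = 1905361 + 1908 = 1907269; at 30 labels/s that is 17:39:35:19, i.e. DF 17:39:35;19.

17:39:35;19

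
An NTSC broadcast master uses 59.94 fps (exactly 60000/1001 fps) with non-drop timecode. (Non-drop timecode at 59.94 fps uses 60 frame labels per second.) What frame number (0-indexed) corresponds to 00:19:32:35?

Total seconds to the label: (0 × 3600 + 19 × 60 + 32) = 1172.
Frame index = 1172 × 60 + 35 = 70355.

70355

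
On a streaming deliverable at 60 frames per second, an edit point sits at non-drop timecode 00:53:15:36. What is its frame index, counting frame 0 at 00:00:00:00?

frame 191736

Total seconds to the label: (0 × 3600 + 53 × 60 + 15) = 3195.
Frame index = 3195 × 60 + 36 = 191736.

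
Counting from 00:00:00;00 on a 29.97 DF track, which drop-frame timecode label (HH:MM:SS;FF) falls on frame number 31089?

Each 10-minute DF block holds 10 × 60 × 30 − 9 × 2 = 17982 frames. 31089 ÷ 17982 → 1 full block, remainder 13107.
Within the partial block the first minute is 1800 frames and each further minute 1798, so 7 further minute boundaries passed. Total skipped labels = 18 × 1 + 2 × 7 = 32.
Non-drop label index = 31089 + 32 = 31121; at 30 labels/s that is 00:17:17:11, i.e. DF 00:17:17;11.

00:17:17;11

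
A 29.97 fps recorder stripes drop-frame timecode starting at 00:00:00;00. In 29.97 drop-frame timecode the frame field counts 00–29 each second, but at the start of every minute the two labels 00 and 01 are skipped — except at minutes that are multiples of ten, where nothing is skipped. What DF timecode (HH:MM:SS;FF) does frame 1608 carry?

00:00:53;18

Ten DF minutes hold 17982 frames, so frame 1608 lies in block 0 (frames 0–17981) with 1608 frames into that block.
The block's first minute is 1800 frames and the rest 1798 each; 1608 frames reaches minute 0, so 0 × 18 + 0 × 2 = 0 labels have been skipped so far.
Adding those back, label number 1608 + 0 = 1608 at 30 labels/s is 53 s + 18 f = 0 h 0 min 53 s frame 18, i.e. 00:00:53;18.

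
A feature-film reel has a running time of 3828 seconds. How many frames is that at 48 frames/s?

Frames = 3828 × 48 = 183744.

183744 frames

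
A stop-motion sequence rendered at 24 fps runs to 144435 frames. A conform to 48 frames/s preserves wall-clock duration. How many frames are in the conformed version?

Frames at target rate = 144435 × (48) / (24) = 288870.

288870 frames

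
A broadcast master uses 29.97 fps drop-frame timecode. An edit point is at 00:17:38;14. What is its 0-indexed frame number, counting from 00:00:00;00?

31722

Complete 10-minute blocks: 1, each 17982 frames → 17982.
Remaining 7 whole minutes in the current block: 1800 + 6 × 1798 = 12588 frames.
Within the current minute: 38 × 30 + 14 − 2 = 1152 (labels ;00/;01 skipped at this minute). Total = 17982 + 12588 + 1152 = 31722.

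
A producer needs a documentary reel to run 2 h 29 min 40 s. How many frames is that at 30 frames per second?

2 h 29 min 40 s = 8980 s.
Frames = 8980 × 30 = 269400.

269400 frames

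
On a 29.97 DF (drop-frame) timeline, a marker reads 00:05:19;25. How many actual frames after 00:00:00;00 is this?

9585

As if non-drop at 30 labels/s: (0 × 3600 + 5 × 60 + 19) × 30 + 25 = 9595.
Minute boundaries passed: 5; those not divisible by 10: 5 − 0 = 5; dropped labels = 2 × 5 = 10.
Actual frame index = 9595 − 10 = 9585.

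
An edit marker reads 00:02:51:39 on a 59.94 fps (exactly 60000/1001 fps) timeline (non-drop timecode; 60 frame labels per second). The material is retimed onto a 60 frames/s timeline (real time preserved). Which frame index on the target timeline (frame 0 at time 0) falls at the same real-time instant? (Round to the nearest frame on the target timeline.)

frame 10309

Source frame index: (0×3600 + 2×60 + 51) × 60 + 39 = 10299.
Real time: 10299 / (60000/1001) = 3436433/20000 s.
Target frame: (3436433/20000) × (60) = 10309299/1000 ≈ 10309.299 → 10309.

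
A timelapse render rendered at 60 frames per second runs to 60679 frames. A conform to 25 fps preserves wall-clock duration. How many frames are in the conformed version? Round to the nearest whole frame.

Frames at target rate = 60679 × (25) / (60) = 303395/12 ≈ 25282.917.
Nearest whole frame: 25283.

25283 frames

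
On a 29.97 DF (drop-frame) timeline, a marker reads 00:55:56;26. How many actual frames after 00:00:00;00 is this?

As if non-drop at 30 labels/s: (0 × 3600 + 55 × 60 + 56) × 30 + 26 = 100706.
Minute boundaries passed: 55; those not divisible by 10: 55 − 5 = 50; dropped labels = 2 × 50 = 100.
Actual frame index = 100706 − 100 = 100606.

100606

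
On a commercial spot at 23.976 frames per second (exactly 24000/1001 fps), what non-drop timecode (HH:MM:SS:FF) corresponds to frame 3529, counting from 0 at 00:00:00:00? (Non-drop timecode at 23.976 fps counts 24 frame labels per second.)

3529 ÷ 24 = 147 full seconds, remainder 1 frame.
147 s = 0 h 2 min 27 s.
Timecode: 00:02:27:01.

00:02:27:01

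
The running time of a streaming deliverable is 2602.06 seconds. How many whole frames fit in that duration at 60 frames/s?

Frames = 2602.06 × 60 = 780618/5 ≈ 156123.6000.
Complete frames: 156123.

156123 frames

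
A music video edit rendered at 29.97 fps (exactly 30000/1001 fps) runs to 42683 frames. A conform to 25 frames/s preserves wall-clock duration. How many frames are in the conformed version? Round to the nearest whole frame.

Frames at target rate = 42683 × (25) / (30000/1001) = 42725683/1200 ≈ 35604.736.
Nearest whole frame: 35605.

35605 frames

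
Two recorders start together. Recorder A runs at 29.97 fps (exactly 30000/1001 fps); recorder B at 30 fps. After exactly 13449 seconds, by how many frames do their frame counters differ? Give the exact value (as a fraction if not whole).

A emits 30000/1001 × 13449 = 403470000/1001 frames; B emits 30 × 13449 = 403470.
Difference = 403470/1001 frames (≈ 403.0669); B is ahead of A.

403470/1001 frames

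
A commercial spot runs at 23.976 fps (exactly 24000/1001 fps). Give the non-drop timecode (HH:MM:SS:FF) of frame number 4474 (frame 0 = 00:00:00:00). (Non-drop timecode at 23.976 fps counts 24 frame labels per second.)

00:03:06:10

4474 ÷ 24 = 186 full seconds, remainder 10 frames.
186 s = 0 h 3 min 6 s.
Timecode: 00:03:06:10.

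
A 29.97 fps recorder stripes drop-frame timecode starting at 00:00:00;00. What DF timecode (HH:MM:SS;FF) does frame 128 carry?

00:00:04;08

Ten DF minutes hold 17982 frames, so frame 128 lies in block 0 (frames 0–17981) with 128 frames into that block.
The block's first minute is 1800 frames and the rest 1798 each; 128 frames reaches minute 0, so 0 × 18 + 0 × 2 = 0 labels have been skipped so far.
Adding those back, label number 128 + 0 = 128 at 30 labels/s is 4 s + 8 f = 0 h 0 min 4 s frame 8, i.e. 00:00:04;08.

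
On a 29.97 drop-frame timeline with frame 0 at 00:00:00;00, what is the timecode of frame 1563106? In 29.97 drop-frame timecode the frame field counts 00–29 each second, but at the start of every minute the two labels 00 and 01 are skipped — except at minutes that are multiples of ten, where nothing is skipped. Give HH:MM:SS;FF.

Each 10-minute DF block holds 10 × 60 × 30 − 9 × 2 = 17982 frames. 1563106 ÷ 17982 → 86 full blocks, remainder 16654.
Within the partial block the first minute is 1800 frames and each further minute 1798, so 9 further minute boundaries passed. Total skipped labels = 18 × 86 + 2 × 9 = 1566.
Non-drop label index = 1563106 + 1566 = 1564672; at 30 labels/s that is 14:29:15:22, i.e. DF 14:29:15;22.

14:29:15;22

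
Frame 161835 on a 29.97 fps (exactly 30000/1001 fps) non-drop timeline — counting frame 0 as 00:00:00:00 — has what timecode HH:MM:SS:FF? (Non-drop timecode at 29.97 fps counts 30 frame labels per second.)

161835 ÷ 30 = 5394 full seconds, remainder 15 frames.
5394 s = 1 h 29 min 54 s.
Timecode: 01:29:54:15.

01:29:54:15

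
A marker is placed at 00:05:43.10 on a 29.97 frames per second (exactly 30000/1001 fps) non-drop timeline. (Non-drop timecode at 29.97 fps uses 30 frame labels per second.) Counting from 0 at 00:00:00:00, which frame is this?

Total seconds to the label: (0 × 3600 + 5 × 60 + 43) = 343.
Frame index = 343 × 30 + 10 = 10300.

frame 10300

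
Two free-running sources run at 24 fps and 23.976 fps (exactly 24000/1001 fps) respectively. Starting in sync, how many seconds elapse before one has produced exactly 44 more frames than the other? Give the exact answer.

The gap grows by |24000/1001 − 24| = 24/1001 frames per second.
Time for a 44-frame gap: 44 ÷ (24/1001) = 11011/6 s.

11011/6 seconds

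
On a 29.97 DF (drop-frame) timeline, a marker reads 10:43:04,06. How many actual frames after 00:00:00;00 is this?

As if non-drop at 30 labels/s: (10 × 3600 + 43 × 60 + 4) × 30 + 6 = 1157526.
Minute boundaries passed: 643; those not divisible by 10: 643 − 64 = 579; dropped labels = 2 × 579 = 1158.
Actual frame index = 1157526 − 1158 = 1156368.

1156368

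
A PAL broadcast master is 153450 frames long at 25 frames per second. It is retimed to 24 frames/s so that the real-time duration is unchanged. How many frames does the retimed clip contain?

147312 frames

Target frames = source frames × (target rate / source rate) = 153450 × (24)/(25) = 153450 × 24/25 = 147312.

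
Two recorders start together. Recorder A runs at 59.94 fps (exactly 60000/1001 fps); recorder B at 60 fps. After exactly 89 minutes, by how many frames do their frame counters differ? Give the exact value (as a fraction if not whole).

89 min = 5340 s.
A emits 60000/1001 × 5340 = 320400000/1001 frames; B emits 60 × 5340 = 320400.
Difference = 320400/1001 frames (≈ 320.0799); B is ahead of A.

320400/1001 frames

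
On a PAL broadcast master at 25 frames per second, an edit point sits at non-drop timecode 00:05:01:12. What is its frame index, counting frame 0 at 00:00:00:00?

frame 7537

Total seconds to the label: (0 × 3600 + 5 × 60 + 1) = 301.
Frame index = 301 × 25 + 12 = 7537.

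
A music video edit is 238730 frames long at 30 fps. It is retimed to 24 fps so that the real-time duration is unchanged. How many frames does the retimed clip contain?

Target frames = source frames × (target rate / source rate) = 238730 × (24)/(30) = 238730 × 4/5 = 190984.

190984 frames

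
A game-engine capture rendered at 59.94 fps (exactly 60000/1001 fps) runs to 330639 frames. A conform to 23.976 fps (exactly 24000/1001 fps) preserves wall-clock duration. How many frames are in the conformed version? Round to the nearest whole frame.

Frames at target rate = 330639 × (24000/1001) / (60000/1001) = 661278/5 ≈ 132255.600.
Nearest whole frame: 132256.

132256 frames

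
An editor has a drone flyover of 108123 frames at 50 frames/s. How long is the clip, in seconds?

Running time = 108123 / (50) = 2162.46 s.

2162.46 seconds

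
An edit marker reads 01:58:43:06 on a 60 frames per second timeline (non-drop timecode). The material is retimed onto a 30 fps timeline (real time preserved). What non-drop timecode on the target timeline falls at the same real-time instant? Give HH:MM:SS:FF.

Source frame index: (1×3600 + 58×60 + 43) × 60 + 6 = 427386.
Real time: 427386 / (60) = 71231/10 s.
Target frame: (71231/10) × (30) = 213693.
At 30 labels/s: frame 213693 → 01:58:43:03.

01:58:43:03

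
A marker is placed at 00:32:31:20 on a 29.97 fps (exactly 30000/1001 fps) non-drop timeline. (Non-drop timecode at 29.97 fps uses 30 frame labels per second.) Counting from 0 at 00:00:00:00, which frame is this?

Total seconds to the label: (0 × 3600 + 32 × 60 + 31) = 1951.
Frame index = 1951 × 30 + 20 = 58550.

58550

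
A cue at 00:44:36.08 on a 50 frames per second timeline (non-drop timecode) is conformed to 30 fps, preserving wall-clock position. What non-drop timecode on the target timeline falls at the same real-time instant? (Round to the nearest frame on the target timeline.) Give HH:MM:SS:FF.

00:44:36:05

Source frame index: (0×3600 + 44×60 + 36) × 50 + 8 = 133808.
Real time: 133808 / (50) = 66904/25 s.
Target frame: (66904/25) × (30) = 401424/5 ≈ 80284.800 → 80285.
At 30 labels/s: frame 80285 → 00:44:36:05.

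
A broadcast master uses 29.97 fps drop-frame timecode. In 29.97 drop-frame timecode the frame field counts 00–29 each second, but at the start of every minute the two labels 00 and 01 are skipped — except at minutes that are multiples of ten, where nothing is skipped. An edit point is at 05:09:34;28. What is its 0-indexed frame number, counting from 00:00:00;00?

As if non-drop at 30 labels/s: (5 × 3600 + 9 × 60 + 34) × 30 + 28 = 557248.
Minute boundaries passed: 309; those not divisible by 10: 309 − 30 = 279; dropped labels = 2 × 279 = 558.
Actual frame index = 557248 − 558 = 556690.

556690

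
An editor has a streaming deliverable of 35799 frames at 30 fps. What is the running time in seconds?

1193.3 seconds

Running time = 35799 / (30) = 1193.3 s.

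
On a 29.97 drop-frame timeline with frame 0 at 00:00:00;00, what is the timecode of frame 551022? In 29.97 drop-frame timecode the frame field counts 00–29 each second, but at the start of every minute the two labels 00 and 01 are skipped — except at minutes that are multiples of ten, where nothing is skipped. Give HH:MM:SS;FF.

05:06:25;24

Ten DF minutes hold 17982 frames, so frame 551022 lies in block 30 (frames 539460–557441) with 11562 frames into that block.
The block's first minute is 1800 frames and the rest 1798 each; 11562 frames reaches minute 6, so 30 × 18 + 6 × 2 = 552 labels have been skipped so far.
Adding those back, label number 551022 + 552 = 551574 at 30 labels/s is 18385 s + 24 f = 5 h 6 min 25 s frame 24, i.e. 05:06:25;24.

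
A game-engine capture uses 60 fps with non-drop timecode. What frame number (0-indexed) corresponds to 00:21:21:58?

76918

Total seconds to the label: (0 × 3600 + 21 × 60 + 21) = 1281.
Frame index = 1281 × 60 + 58 = 76918.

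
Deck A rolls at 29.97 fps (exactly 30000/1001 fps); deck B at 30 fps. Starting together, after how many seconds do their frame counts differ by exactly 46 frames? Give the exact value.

The gap grows by |30 − 30000/1001| = 30/1001 frames per second.
Time for a 46-frame gap: 46 ÷ (30/1001) = 23023/15 s.

23023/15 seconds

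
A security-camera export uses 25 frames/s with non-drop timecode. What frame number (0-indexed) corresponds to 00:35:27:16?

53191

Total seconds to the label: (0 × 3600 + 35 × 60 + 27) = 2127.
Frame index = 2127 × 25 + 16 = 53191.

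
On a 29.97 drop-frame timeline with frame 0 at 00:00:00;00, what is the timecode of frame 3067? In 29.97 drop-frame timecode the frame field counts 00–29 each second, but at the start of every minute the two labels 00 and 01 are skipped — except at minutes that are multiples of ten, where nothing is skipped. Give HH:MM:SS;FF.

00:01:42;09

Each 10-minute DF block holds 10 × 60 × 30 − 9 × 2 = 17982 frames. 3067 ÷ 17982 → 0 full blocks, remainder 3067.
Within the partial block the first minute is 1800 frames and each further minute 1798, so 1 further minute boundary passed. Total skipped labels = 18 × 0 + 2 × 1 = 2.
Non-drop label index = 3067 + 2 = 3069; at 30 labels/s that is 00:01:42:09, i.e. DF 00:01:42;09.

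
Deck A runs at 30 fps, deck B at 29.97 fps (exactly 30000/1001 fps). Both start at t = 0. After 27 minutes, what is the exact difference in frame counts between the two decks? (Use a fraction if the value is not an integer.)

27 min = 1620 s.
A emits 30 × 1620 = 48600 frames; B emits 30000/1001 × 1620 = 48600000/1001.
Difference = 48600/1001 frames (≈ 48.5514); B is behind A.

48600/1001 frames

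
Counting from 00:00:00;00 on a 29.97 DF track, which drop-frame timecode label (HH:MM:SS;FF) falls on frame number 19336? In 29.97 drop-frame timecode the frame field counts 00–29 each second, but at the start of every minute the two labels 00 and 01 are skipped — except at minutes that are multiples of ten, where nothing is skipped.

Each 10-minute DF block holds 10 × 60 × 30 − 9 × 2 = 17982 frames. 19336 ÷ 17982 → 1 full block, remainder 1354.
Within the partial block the first minute is 1800 frames and each further minute 1798, so 0 further minute boundaries passed. Total skipped labels = 18 × 1 + 2 × 0 = 18.
Non-drop label index = 19336 + 18 = 19354; at 30 labels/s that is 00:10:45:04, i.e. DF 00:10:45;04.

00:10:45;04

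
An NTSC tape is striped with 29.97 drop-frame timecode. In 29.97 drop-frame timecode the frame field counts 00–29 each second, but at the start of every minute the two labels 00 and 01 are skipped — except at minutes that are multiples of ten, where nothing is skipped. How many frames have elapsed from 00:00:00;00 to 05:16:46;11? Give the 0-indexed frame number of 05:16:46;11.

569621

As if non-drop at 30 labels/s: (5 × 3600 + 16 × 60 + 46) × 30 + 11 = 570191.
Minute boundaries passed: 316; those not divisible by 10: 316 − 31 = 285; dropped labels = 2 × 285 = 570.
Actual frame index = 570191 − 570 = 569621.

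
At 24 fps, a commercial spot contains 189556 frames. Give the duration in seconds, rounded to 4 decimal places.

Running time = 189556 × 1/24 = 47389/6 s ≈ 7898.1667 s.

7898.1667 seconds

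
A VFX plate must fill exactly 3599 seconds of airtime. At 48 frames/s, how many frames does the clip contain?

172752 frames

Frames = 3599 × 48 = 172752.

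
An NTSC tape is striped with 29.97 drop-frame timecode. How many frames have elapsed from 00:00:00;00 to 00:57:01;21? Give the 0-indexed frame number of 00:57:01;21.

102547

As if non-drop at 30 labels/s: (0 × 3600 + 57 × 60 + 1) × 30 + 21 = 102651.
Minute boundaries passed: 57; those not divisible by 10: 57 − 5 = 52; dropped labels = 2 × 52 = 104.
Actual frame index = 102651 − 104 = 102547.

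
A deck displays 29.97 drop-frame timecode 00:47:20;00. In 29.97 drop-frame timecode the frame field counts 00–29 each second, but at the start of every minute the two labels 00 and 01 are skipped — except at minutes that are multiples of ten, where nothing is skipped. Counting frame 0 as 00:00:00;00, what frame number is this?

85114

As if non-drop at 30 labels/s: (0 × 3600 + 47 × 60 + 20) × 30 + 0 = 85200.
Minute boundaries passed: 47; those not divisible by 10: 47 − 4 = 43; dropped labels = 2 × 43 = 86.
Actual frame index = 85200 − 86 = 85114.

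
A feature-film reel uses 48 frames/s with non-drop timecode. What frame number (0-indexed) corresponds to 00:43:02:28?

Total seconds to the label: (0 × 3600 + 43 × 60 + 2) = 2582.
Frame index = 2582 × 48 + 28 = 123964.

frame 123964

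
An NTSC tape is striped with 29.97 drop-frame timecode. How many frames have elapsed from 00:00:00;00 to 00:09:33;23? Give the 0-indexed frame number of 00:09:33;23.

As if non-drop at 30 labels/s: (0 × 3600 + 9 × 60 + 33) × 30 + 23 = 17213.
Minute boundaries passed: 9; those not divisible by 10: 9 − 0 = 9; dropped labels = 2 × 9 = 18.
Actual frame index = 17213 − 18 = 17195.

17195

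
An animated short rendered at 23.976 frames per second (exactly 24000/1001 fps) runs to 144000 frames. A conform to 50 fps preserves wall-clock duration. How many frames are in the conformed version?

300300 frames

Target frames = source frames × (target rate / source rate) = 144000 × (50)/(24000/1001) = 144000 × 1001/480 = 300300.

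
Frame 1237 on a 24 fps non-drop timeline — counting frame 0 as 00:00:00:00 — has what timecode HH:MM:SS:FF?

1237 ÷ 24 = 51 full seconds, remainder 13 frames.
51 s = 0 h 0 min 51 s.
Timecode: 00:00:51:13.

00:00:51:13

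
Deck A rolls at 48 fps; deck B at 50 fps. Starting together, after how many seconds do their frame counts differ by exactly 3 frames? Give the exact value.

1.5 seconds

The gap grows by |50 − 48| = 2 frames per second.
Time for a 3-frame gap: 3 ÷ (2) = 1.5 s.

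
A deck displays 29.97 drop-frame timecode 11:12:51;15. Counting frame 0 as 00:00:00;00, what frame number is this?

As if non-drop at 30 labels/s: (11 × 3600 + 12 × 60 + 51) × 30 + 15 = 1211145.
Minute boundaries passed: 672; those not divisible by 10: 672 − 67 = 605; dropped labels = 2 × 605 = 1210.
Actual frame index = 1211145 − 1210 = 1209935.

1209935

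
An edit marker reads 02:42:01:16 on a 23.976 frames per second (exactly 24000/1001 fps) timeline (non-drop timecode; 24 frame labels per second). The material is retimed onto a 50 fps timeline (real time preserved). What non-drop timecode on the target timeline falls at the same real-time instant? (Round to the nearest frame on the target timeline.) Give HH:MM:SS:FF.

02:42:11:19

Source frame index: (2×3600 + 42×60 + 1) × 24 + 16 = 233320.
Real time: 233320 / (24000/1001) = 5838833/600 s.
Target frame: (5838833/600) × (50) = 5838833/12 ≈ 486569.417 → 486569.
At 50 labels/s: frame 486569 → 02:42:11:19.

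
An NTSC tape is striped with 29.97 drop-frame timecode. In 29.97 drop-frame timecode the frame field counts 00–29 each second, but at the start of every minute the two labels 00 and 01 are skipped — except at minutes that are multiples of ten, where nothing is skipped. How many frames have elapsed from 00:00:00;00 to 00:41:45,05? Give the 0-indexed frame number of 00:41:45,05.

75081

Complete 10-minute blocks: 4, each 17982 frames → 71928.
Remaining 1 whole minute in the current block: 1800 + 0 × 1798 = 1800 frames.
Within the current minute: 45 × 30 + 5 − 2 = 1353 (labels ;00/;01 skipped at this minute). Total = 71928 + 1800 + 1353 = 75081.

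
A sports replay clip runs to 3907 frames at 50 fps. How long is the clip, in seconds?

78.14 seconds

Running time = 3907 / (50) = 78.14 s.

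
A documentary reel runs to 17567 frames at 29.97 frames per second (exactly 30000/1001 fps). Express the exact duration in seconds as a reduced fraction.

Running time = 17567 ÷ (30000/1001) = 17567 × 1001/30000 = 17584567/30000 s.

17584567/30000 seconds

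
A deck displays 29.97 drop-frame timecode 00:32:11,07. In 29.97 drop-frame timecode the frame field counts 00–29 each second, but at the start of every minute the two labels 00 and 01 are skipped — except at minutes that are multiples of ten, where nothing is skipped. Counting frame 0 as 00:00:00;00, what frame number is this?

57879

As if non-drop at 30 labels/s: (0 × 3600 + 32 × 60 + 11) × 30 + 7 = 57937.
Minute boundaries passed: 32; those not divisible by 10: 32 − 3 = 29; dropped labels = 2 × 29 = 58.
Actual frame index = 57937 − 58 = 57879.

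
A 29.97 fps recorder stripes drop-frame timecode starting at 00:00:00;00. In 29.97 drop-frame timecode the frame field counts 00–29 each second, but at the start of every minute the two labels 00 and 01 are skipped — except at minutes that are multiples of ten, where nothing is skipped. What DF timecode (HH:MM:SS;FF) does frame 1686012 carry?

Ten DF minutes hold 17982 frames, so frame 1686012 lies in block 93 (frames 1672326–1690307) with 13686 frames into that block.
The block's first minute is 1800 frames and the rest 1798 each; 13686 frames reaches minute 7, so 93 × 18 + 7 × 2 = 1688 labels have been skipped so far.
Adding those back, label number 1686012 + 1688 = 1687700 at 30 labels/s is 56256 s + 20 f = 15 h 37 min 36 s frame 20, i.e. 15:37:36;20.

15:37:36;20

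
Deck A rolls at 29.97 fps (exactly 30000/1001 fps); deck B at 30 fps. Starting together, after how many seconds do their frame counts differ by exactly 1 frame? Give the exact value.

1001/30 seconds

The gap grows by |30 − 30000/1001| = 30/1001 frames per second.
Time for a 1-frame gap: 1 ÷ (30/1001) = 1001/30 s.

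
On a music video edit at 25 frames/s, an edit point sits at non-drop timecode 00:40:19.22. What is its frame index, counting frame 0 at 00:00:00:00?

Total seconds to the label: (0 × 3600 + 40 × 60 + 19) = 2419.
Frame index = 2419 × 25 + 22 = 60497.

frame 60497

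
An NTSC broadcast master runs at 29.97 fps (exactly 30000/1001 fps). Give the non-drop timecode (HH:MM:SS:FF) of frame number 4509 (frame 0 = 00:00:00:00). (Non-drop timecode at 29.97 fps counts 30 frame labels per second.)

4509 ÷ 30 = 150 full seconds, remainder 9 frames.
150 s = 0 h 2 min 30 s.
Timecode: 00:02:30:09.

00:02:30:09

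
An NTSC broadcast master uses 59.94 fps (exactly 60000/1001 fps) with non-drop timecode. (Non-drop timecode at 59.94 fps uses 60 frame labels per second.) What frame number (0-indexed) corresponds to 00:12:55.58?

Total seconds to the label: (0 × 3600 + 12 × 60 + 55) = 775.
Frame index = 775 × 60 + 58 = 46558.

frame 46558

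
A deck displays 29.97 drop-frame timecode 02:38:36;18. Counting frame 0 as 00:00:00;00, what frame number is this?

Complete 10-minute blocks: 15, each 17982 frames → 269730.
Remaining 8 whole minutes in the current block: 1800 + 7 × 1798 = 14386 frames.
Within the current minute: 36 × 30 + 18 − 2 = 1096 (labels ;00/;01 skipped at this minute). Total = 269730 + 14386 + 1096 = 285212.

285212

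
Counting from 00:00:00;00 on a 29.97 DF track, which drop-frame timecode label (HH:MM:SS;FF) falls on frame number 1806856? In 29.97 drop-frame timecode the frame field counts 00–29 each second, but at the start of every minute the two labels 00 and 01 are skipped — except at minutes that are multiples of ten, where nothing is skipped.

16:44:48;24

Each 10-minute DF block holds 10 × 60 × 30 − 9 × 2 = 17982 frames. 1806856 ÷ 17982 → 100 full blocks, remainder 8656.
Within the partial block the first minute is 1800 frames and each further minute 1798, so 4 further minute boundaries passed. Total skipped labels = 18 × 100 + 2 × 4 = 1808.
Non-drop label index = 1806856 + 1808 = 1808664; at 30 labels/s that is 16:44:48:24, i.e. DF 16:44:48;24.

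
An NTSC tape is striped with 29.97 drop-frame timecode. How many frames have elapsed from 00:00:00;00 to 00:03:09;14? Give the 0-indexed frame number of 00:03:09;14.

Complete 10-minute blocks: 0, each 17982 frames → 0.
Remaining 3 whole minutes in the current block: 1800 + 2 × 1798 = 5396 frames.
Within the current minute: 9 × 30 + 14 − 2 = 282 (labels ;00/;01 skipped at this minute). Total = 0 + 5396 + 282 = 5678.

5678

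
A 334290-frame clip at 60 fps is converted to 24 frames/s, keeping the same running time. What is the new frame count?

133716 frames

Target frames = source frames × (target rate / source rate) = 334290 × (24)/(60) = 334290 × 2/5 = 133716.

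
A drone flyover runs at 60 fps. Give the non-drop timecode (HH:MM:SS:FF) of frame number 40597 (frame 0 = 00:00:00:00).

40597 ÷ 60 = 676 full seconds, remainder 37 frames.
676 s = 0 h 11 min 16 s.
Timecode: 00:11:16:37.

00:11:16:37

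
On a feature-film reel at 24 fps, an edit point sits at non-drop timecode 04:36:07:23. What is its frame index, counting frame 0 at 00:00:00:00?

397631

Total seconds to the label: (4 × 3600 + 36 × 60 + 7) = 16567.
Frame index = 16567 × 24 + 23 = 397631.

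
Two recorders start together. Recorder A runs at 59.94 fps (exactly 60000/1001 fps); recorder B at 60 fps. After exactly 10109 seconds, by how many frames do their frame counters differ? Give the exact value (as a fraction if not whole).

55140/91 frames

A emits 60000/1001 × 10109 = 55140000/91 frames; B emits 60 × 10109 = 606540.
Difference = 55140/91 frames (≈ 605.9341); B is ahead of A.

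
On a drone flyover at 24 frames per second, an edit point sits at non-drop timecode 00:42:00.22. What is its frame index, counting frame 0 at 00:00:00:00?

Total seconds to the label: (0 × 3600 + 42 × 60 + 0) = 2520.
Frame index = 2520 × 24 + 22 = 60502.

60502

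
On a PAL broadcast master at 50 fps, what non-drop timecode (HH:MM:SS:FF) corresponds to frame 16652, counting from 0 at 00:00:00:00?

16652 ÷ 50 = 333 full seconds, remainder 2 frames.
333 s = 0 h 5 min 33 s.
Timecode: 00:05:33:02.

00:05:33:02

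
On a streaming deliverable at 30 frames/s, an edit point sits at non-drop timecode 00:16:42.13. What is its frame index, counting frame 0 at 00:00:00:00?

Total seconds to the label: (0 × 3600 + 16 × 60 + 42) = 1002.
Frame index = 1002 × 30 + 13 = 30073.

frame 30073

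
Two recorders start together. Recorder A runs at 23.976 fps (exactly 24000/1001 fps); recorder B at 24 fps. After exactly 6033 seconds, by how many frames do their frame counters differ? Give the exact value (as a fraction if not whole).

144792/1001 frames

A emits 24000/1001 × 6033 = 144792000/1001 frames; B emits 24 × 6033 = 144792.
Difference = 144792/1001 frames (≈ 144.6474); B is ahead of A.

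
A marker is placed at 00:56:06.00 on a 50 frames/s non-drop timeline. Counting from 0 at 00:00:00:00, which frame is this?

Total seconds to the label: (0 × 3600 + 56 × 60 + 6) = 3366.
Frame index = 3366 × 50 + 0 = 168300.

168300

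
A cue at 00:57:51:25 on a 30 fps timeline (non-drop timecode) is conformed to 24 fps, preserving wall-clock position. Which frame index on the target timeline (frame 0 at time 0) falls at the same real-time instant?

Source frame index: (0×3600 + 57×60 + 51) × 30 + 25 = 104155.
Real time: 104155 / (30) = 20831/6 s.
Target frame: (20831/6) × (24) = 83324.

frame 83324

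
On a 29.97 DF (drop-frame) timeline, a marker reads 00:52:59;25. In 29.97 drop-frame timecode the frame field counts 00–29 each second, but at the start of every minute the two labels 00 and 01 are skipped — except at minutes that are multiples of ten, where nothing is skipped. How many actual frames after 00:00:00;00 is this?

As if non-drop at 30 labels/s: (0 × 3600 + 52 × 60 + 59) × 30 + 25 = 95395.
Minute boundaries passed: 52; those not divisible by 10: 52 − 5 = 47; dropped labels = 2 × 47 = 94.
Actual frame index = 95395 − 94 = 95301.

95301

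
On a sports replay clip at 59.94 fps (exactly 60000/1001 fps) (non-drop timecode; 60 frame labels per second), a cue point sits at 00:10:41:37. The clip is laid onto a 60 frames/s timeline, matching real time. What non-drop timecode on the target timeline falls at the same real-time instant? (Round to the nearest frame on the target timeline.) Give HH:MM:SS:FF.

00:10:42:15

Source frame index: (0×3600 + 10×60 + 41) × 60 + 37 = 38497.
Real time: 38497 / (60000/1001) = 38535497/60000 s.
Target frame: (38535497/60000) × (60) = 38535497/1000 ≈ 38535.497 → 38535.
At 60 labels/s: frame 38535 → 00:10:42:15.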